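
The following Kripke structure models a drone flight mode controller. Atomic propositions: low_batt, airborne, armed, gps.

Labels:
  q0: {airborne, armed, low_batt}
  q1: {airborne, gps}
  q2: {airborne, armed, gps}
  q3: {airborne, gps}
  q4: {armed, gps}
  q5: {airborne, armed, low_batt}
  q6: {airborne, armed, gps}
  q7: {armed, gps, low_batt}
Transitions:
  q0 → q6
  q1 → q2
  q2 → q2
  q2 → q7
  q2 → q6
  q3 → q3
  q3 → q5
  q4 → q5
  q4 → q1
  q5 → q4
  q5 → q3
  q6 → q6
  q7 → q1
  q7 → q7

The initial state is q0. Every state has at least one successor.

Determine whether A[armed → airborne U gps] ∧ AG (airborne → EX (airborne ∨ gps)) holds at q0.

Holds

States satisfying armed → airborne: {q0, q1, q2, q3, q5, q6}.
States satisfying gps: {q1, q2, q3, q4, q6, q7}.
States satisfying A[armed → airborne U gps]: {q0, q1, q2, q3, q4, q5, q6, q7}.
States satisfying airborne → EX (airborne ∨ gps): {q0, q1, q2, q3, q4, q5, q6, q7}.
States satisfying AG (airborne → EX (airborne ∨ gps)): {q0, q1, q2, q3, q4, q5, q6, q7}.
States satisfying A[armed → airborne U gps] ∧ AG (airborne → EX (airborne ∨ gps)): {q0, q1, q2, q3, q4, q5, q6, q7}.
q0 ∈ Sat(A[armed → airborne U gps] ∧ AG (airborne → EX (airborne ∨ gps))).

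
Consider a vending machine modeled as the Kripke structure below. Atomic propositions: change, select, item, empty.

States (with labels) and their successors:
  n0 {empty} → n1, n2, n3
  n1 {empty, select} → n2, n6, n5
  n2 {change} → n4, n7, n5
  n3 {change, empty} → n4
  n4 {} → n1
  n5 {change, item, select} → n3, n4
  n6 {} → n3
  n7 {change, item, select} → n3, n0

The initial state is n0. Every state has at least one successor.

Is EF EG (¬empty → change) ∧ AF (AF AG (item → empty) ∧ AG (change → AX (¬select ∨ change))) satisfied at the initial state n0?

States satisfying EG (¬empty → change): {n0, n1, n2, n7}.
States satisfying EF EG (¬empty → change): {n0, n1, n2, n3, n4, n5, n6, n7}.
States satisfying EF EG (¬empty → change) ∧ AF (AF AG (item → empty) ∧ AG (change → AX (¬select ∨ change))): ∅.
n0 ∉ Sat(EF EG (¬empty → change) ∧ AF (AF AG (item → empty) ∧ AG (change → AX (¬select ∨ change)))).

Does not hold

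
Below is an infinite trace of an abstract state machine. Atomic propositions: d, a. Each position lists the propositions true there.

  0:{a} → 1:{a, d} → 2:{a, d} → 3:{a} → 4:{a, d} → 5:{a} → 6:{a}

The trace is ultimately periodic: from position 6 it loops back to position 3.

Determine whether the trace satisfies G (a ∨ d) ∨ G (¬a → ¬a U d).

Yes

a ∨ d holds at every position 0..6, and those are all positions ever visited, so G (a ∨ d) holds.
¬a → ¬a U d holds at every position 0..6, and those are all positions ever visited, so G (¬a → ¬a U d) holds.
At position 0: G (a ∨ d) is true; G (¬a → ¬a U d) is true; so G (a ∨ d) ∨ G (¬a → ¬a U d) is true.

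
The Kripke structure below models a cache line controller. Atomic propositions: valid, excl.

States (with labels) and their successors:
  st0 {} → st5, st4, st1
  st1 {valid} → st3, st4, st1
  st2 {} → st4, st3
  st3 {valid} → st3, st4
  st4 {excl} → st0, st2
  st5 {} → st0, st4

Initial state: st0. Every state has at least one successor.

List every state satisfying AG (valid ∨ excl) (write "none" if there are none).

none

States satisfying valid ∨ excl: {st1, st3, st4}.
States satisfying AG (valid ∨ excl): ∅.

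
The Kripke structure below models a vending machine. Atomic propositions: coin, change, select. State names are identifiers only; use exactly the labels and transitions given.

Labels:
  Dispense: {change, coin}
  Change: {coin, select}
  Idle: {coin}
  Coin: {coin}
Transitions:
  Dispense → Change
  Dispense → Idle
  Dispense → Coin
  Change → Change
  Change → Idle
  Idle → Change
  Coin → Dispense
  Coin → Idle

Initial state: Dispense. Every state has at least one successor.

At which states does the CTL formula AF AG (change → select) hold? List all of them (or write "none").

{Change, Idle}

States satisfying AG (change → select): {Change, Idle}.
States satisfying AF AG (change → select): {Change, Idle}.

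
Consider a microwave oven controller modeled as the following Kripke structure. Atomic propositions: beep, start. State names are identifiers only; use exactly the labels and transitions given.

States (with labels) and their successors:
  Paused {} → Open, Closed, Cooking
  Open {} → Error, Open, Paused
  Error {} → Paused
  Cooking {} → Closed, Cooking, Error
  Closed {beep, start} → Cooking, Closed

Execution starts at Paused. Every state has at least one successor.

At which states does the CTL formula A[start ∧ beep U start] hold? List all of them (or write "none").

States satisfying start ∧ beep: {Closed}.
States satisfying start: {Closed}.
States satisfying A[start ∧ beep U start]: {Closed}.

{Closed}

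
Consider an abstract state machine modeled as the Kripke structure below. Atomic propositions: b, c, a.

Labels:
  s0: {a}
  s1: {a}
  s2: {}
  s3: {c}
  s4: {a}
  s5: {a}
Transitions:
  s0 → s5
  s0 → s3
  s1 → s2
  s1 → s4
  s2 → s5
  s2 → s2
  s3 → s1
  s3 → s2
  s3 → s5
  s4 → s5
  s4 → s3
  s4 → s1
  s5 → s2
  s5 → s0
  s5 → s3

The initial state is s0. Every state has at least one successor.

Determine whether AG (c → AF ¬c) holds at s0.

States satisfying c → AF ¬c: {s0, s1, s2, s3, s4, s5}.
States satisfying AG (c → AF ¬c): {s0, s1, s2, s3, s4, s5}.
Every state reachable from s0 satisfies c → AF ¬c.
s0 ∈ Sat(AG (c → AF ¬c)).

Yes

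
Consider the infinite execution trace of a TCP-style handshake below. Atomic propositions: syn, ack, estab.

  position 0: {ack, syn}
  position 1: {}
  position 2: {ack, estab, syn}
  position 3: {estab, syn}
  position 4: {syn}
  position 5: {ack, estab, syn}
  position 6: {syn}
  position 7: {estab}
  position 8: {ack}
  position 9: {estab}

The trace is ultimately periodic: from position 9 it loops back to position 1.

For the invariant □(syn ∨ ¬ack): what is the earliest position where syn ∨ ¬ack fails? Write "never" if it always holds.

Check syn ∨ ¬ack at each position in order: 0 ✓, 1 ✓, 2 ✓, 3 ✓, 4 ✓, 5 ✓, 6 ✓, 7 ✓.
At position 8 the labels are {ack}, so syn ∨ ¬ack is false there. This is the first violation.

8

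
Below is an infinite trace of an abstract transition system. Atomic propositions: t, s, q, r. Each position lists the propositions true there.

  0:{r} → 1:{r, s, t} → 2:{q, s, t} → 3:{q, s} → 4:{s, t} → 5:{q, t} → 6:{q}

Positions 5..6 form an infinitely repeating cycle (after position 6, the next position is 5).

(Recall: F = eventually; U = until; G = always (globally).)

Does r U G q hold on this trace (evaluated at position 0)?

Walking from position 0: at position 2, G q has not yet held and r fails, so r U G q is false.

No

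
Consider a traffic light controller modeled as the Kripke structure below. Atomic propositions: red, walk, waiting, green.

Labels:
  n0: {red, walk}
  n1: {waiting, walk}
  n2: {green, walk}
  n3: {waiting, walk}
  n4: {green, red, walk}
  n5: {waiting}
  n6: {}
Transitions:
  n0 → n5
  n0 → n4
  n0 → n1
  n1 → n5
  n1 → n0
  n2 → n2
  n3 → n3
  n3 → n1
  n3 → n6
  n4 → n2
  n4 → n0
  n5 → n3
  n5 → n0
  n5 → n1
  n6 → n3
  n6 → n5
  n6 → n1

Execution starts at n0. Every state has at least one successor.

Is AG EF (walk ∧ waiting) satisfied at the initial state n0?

Does not hold

States satisfying EF (walk ∧ waiting): {n0, n1, n3, n4, n5, n6}.
States satisfying AG EF (walk ∧ waiting): ∅.
n2 is reachable from n0 and violates EF (walk ∧ waiting), so AG fails at n0.
n0 ∉ Sat(AG EF (walk ∧ waiting)).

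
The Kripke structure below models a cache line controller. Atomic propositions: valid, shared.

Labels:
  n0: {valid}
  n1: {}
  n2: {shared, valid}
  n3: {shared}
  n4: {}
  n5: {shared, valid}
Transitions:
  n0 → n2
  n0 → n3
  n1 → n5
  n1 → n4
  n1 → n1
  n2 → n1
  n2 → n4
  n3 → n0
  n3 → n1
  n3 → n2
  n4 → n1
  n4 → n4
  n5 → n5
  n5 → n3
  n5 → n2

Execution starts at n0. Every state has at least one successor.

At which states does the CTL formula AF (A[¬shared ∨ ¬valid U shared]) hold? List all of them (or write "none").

{n0, n2, n3, n5}

States satisfying A[¬shared ∨ ¬valid U shared]: {n0, n2, n3, n5}.
States satisfying AF (A[¬shared ∨ ¬valid U shared]): {n0, n2, n3, n5}.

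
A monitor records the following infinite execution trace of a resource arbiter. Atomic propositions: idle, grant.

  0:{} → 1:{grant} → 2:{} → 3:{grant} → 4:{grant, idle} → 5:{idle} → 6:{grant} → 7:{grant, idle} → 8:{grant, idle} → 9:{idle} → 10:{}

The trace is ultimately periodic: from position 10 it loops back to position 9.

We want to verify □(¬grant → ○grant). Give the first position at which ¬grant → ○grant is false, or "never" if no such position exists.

Check ¬grant → ○grant at each position in order: 0 ✓, 1 ✓, 2 ✓, 3 ✓, 4 ✓, 5 ✓, 6 ✓, 7 ✓, 8 ✓.
At position 9 the labels are {idle} and the next position 10 has {}, so ¬grant → ○grant is false there. This is the first violation.

9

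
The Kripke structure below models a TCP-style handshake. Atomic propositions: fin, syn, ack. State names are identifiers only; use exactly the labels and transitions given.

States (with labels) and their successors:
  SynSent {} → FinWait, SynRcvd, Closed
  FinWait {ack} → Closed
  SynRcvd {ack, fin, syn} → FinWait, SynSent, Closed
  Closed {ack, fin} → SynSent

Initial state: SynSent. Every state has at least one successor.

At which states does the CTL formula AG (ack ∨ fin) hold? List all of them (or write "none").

States satisfying ack ∨ fin: {FinWait, SynRcvd, Closed}.
States satisfying AG (ack ∨ fin): ∅.

none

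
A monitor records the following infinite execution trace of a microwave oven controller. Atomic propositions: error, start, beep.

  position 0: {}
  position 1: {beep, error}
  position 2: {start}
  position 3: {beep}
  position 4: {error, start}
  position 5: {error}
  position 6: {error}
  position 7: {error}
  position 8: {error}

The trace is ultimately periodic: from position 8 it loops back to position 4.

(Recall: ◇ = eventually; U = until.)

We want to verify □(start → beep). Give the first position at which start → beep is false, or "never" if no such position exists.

Check start → beep at each position in order: 0 ✓, 1 ✓.
At position 2 the labels are {start}, so start → beep is false there. This is the first violation.

2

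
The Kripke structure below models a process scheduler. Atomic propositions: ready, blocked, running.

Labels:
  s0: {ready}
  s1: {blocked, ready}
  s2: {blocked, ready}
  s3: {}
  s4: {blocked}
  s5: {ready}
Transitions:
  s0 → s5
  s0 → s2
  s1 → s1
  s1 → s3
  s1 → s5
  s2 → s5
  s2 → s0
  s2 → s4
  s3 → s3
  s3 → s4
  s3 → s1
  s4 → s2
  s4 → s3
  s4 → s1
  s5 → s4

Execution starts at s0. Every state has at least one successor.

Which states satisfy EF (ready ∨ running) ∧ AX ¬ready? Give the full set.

States satisfying ready ∨ running: {s0, s1, s2, s5}.
States satisfying EF (ready ∨ running): {s0, s1, s2, s3, s4, s5}.
States satisfying ¬ready: {s3, s4}.
States satisfying AX ¬ready: {s5}.
States satisfying EF (ready ∨ running) ∧ AX ¬ready: {s5}.

{s5}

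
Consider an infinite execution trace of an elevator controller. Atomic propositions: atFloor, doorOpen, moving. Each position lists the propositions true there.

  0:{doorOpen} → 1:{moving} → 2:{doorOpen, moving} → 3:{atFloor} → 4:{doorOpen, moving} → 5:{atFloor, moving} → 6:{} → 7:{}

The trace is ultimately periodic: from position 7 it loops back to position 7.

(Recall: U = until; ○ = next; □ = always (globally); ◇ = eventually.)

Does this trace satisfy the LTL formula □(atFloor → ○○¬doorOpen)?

atFloor → ○○¬doorOpen holds at every position 0..7, and those are all positions ever visited, so □(atFloor → ○○¬doorOpen) holds.
Positions where atFloor holds: 3, 5.
Check ○○¬doorOpen at each: 3→ok, 5→ok.

Satisfied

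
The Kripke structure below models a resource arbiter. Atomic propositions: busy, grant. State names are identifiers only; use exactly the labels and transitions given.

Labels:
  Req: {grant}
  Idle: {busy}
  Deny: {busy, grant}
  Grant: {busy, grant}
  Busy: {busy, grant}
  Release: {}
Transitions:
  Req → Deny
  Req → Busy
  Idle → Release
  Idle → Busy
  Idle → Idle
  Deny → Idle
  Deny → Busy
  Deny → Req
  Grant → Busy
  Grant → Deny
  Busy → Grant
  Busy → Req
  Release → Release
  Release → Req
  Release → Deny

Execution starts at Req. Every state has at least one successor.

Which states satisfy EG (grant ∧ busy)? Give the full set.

States satisfying grant ∧ busy: {Deny, Grant, Busy}.
States satisfying EG (grant ∧ busy): {Deny, Grant, Busy}.

{Deny, Grant, Busy}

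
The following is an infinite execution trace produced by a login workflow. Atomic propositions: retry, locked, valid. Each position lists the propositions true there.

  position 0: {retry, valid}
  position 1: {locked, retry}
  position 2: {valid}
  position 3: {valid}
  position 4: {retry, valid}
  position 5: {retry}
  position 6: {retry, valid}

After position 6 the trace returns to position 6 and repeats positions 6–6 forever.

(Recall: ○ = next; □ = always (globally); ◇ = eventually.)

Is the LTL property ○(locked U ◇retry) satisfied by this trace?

The position after 0 is 1; locked U ◇retry is true there.

Satisfied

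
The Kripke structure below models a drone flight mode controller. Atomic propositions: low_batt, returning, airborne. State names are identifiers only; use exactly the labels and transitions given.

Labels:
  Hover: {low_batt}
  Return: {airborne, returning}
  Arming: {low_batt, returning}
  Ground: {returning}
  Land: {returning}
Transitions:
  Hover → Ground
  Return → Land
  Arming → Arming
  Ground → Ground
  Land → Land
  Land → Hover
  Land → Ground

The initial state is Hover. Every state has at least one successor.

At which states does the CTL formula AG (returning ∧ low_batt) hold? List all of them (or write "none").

{Arming}

States satisfying returning ∧ low_batt: {Arming}.
States satisfying AG (returning ∧ low_batt): {Arming}.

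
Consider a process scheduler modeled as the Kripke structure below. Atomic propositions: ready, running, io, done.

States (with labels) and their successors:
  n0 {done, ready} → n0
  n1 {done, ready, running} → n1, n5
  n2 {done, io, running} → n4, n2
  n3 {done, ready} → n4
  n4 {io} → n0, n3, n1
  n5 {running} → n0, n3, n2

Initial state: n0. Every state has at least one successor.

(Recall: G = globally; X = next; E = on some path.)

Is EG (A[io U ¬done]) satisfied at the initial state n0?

Violated

States satisfying A[io U ¬done]: {n4, n5}.
States satisfying EG (A[io U ¬done]): ∅.
No suitable path/successor from n0 witnesses the formula.
n0 ∉ Sat(EG (A[io U ¬done])).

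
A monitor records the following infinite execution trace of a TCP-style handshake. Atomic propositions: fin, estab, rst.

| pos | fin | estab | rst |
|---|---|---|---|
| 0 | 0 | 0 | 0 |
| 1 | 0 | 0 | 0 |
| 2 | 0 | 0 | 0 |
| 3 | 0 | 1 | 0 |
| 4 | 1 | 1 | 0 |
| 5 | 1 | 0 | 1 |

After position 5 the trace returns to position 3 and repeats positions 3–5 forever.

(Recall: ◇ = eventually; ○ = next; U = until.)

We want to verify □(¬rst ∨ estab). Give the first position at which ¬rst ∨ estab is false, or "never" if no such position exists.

Check ¬rst ∨ estab at each position in order: 0 ✓, 1 ✓, 2 ✓, 3 ✓, 4 ✓.
At position 5 the labels are {fin, rst}, so ¬rst ∨ estab is false there. This is the first violation.

5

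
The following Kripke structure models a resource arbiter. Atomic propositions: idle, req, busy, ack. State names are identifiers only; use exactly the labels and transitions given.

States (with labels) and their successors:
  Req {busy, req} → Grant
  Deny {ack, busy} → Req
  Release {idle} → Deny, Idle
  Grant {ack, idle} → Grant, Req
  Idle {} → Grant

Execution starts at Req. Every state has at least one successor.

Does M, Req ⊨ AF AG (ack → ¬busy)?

Yes

States satisfying AG (ack → ¬busy): {Req, Grant, Idle}.
States satisfying AF AG (ack → ¬busy): {Req, Deny, Release, Grant, Idle}.
Req ∈ Sat(AF AG (ack → ¬busy)).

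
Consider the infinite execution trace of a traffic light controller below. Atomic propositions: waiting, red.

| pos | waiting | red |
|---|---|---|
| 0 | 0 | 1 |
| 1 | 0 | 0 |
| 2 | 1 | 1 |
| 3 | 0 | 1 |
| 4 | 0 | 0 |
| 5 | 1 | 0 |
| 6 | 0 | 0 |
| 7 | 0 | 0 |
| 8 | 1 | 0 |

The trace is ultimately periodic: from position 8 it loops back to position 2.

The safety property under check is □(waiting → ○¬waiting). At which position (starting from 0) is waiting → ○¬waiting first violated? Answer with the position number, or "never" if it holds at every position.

Check waiting → ○¬waiting at each position in order: 0 ✓, 1 ✓, 2 ✓, 3 ✓, 4 ✓, 5 ✓, 6 ✓, 7 ✓.
At position 8 the labels are {waiting} and the next position 2 has {red, waiting}, so waiting → ○¬waiting is false there. This is the first violation.

8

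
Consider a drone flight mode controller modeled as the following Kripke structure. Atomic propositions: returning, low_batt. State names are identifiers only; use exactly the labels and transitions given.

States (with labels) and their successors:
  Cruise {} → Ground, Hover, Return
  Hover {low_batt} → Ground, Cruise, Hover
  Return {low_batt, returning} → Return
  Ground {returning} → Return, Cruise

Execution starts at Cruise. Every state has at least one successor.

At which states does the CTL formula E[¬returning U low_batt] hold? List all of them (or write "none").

States satisfying ¬returning: {Cruise, Hover}.
States satisfying low_batt: {Hover, Return}.
States satisfying E[¬returning U low_batt]: {Cruise, Hover, Return}.

{Cruise, Hover, Return}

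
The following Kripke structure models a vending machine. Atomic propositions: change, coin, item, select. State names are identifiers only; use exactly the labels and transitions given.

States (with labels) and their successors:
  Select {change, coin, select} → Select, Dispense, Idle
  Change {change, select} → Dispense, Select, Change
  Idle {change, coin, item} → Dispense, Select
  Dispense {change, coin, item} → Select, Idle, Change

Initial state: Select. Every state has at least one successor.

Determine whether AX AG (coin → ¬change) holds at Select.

Violated

States satisfying AG (coin → ¬change): ∅.
States satisfying AX AG (coin → ¬change): ∅.
Select ∉ Sat(AX AG (coin → ¬change)).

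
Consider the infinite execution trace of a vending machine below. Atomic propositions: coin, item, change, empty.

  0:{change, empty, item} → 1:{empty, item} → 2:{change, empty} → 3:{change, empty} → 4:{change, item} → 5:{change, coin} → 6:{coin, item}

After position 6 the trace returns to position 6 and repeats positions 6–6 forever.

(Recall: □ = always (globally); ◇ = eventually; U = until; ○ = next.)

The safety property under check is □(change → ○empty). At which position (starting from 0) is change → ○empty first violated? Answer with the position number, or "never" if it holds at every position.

3

Check change → ○empty at each position in order: 0 ✓, 1 ✓, 2 ✓.
At position 3 the labels are {change, empty} and the next position 4 has {change, item}, so change → ○empty is false there. This is the first violation.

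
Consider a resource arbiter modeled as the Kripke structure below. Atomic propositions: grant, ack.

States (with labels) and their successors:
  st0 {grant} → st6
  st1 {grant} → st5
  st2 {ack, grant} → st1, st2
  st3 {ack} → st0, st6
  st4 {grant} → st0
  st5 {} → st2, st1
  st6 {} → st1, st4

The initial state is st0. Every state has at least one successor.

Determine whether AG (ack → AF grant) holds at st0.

Satisfied

States satisfying ack → AF grant: {st0, st1, st2, st3, st4, st5, st6}.
States satisfying AG (ack → AF grant): {st0, st1, st2, st3, st4, st5, st6}.
Every state reachable from st0 satisfies ack → AF grant.
st0 ∈ Sat(AG (ack → AF grant)).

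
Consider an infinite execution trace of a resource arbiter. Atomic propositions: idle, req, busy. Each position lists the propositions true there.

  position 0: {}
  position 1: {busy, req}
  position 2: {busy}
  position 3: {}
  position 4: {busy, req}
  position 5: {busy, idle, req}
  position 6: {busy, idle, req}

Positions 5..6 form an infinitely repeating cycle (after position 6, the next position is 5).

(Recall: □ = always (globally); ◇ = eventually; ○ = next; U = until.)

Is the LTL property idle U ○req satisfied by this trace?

Satisfied

Walking from position 0: ○req first holds at position 0, and idle holds at every earlier position along the way, so idle U ○req holds.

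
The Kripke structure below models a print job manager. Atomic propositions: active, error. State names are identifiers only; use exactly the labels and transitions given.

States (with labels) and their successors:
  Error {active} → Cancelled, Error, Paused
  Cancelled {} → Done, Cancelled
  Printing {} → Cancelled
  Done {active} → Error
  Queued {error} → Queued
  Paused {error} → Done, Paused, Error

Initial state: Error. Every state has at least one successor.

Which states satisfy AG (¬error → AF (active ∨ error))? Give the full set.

{Queued}

States satisfying ¬error → AF (active ∨ error): {Error, Done, Queued, Paused}.
States satisfying AG (¬error → AF (active ∨ error)): {Queued}.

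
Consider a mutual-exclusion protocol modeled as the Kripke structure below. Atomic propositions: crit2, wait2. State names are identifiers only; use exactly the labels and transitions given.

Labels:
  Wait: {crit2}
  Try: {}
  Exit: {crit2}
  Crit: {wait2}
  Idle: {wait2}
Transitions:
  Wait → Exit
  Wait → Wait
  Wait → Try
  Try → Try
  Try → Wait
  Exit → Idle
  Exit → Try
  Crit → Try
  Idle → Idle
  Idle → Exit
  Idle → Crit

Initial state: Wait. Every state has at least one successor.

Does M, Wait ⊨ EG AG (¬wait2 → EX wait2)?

No

States satisfying AG (¬wait2 → EX wait2): ∅.
States satisfying EG AG (¬wait2 → EX wait2): ∅.
No suitable path/successor from Wait witnesses the formula.
Wait ∉ Sat(EG AG (¬wait2 → EX wait2)).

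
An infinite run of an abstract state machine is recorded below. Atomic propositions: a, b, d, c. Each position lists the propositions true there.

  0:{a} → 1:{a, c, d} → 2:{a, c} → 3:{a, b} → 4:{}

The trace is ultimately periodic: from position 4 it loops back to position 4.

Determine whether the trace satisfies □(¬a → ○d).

¬a → ○d must hold at every position from 0 onward. It fails at position 4, so □(¬a → ○d) is false.
Positions where ¬a holds: 4.
Check ○d at each: 4→fails.

Does not hold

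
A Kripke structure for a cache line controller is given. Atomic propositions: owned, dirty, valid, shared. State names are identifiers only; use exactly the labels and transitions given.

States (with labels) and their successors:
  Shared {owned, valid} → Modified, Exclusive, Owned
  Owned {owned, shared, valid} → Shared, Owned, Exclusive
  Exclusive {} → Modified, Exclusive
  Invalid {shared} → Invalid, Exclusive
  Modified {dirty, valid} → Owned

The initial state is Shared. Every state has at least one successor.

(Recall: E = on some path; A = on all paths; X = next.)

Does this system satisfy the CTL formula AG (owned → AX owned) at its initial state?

Violated

States satisfying owned → AX owned: {Exclusive, Invalid, Modified}.
States satisfying AG (owned → AX owned): ∅.
Owned is reachable from Shared and violates owned → AX owned, so AG fails at Shared.
Shared ∉ Sat(AG (owned → AX owned)).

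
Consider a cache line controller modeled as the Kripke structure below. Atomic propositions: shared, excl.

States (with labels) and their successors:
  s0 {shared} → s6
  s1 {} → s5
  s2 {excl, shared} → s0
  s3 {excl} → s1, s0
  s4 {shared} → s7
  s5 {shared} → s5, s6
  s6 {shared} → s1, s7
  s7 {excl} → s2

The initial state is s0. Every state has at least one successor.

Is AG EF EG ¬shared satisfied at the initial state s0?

No

States satisfying EF EG ¬shared: ∅.
States satisfying AG EF EG ¬shared: ∅.
s0 is reachable from s0 and violates EF EG ¬shared, so AG fails at s0.
s0 ∉ Sat(AG EF EG ¬shared).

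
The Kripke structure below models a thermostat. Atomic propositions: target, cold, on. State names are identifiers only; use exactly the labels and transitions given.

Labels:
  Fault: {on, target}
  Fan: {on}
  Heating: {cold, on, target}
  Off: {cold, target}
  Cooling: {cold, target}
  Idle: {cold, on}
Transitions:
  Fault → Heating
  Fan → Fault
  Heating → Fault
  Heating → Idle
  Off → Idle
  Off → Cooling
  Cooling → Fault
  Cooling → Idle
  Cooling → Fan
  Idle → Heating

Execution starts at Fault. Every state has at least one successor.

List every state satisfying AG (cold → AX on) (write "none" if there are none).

States satisfying cold → AX on: {Fault, Fan, Heating, Cooling, Idle}.
States satisfying AG (cold → AX on): {Fault, Fan, Heating, Cooling, Idle}.

{Fault, Fan, Heating, Cooling, Idle}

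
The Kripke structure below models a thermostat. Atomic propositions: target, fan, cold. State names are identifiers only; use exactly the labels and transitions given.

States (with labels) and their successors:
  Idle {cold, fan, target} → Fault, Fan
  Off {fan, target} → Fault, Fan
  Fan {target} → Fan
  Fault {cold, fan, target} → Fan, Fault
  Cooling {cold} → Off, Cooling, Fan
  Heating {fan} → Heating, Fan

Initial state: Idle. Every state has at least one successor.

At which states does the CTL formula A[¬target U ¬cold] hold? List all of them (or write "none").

{Off, Fan, Heating}

States satisfying ¬target: {Cooling, Heating}.
States satisfying ¬cold: {Off, Fan, Heating}.
States satisfying A[¬target U ¬cold]: {Off, Fan, Heating}.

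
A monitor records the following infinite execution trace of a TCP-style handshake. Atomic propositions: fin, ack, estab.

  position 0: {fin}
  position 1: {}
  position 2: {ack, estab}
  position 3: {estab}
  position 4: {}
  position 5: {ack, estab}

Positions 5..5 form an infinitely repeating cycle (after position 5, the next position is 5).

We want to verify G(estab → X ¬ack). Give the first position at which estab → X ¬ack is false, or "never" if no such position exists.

Check estab → X ¬ack at each position in order: 0 ✓, 1 ✓, 2 ✓, 3 ✓, 4 ✓.
At position 5 the labels are {ack, estab} and the next position 5 has {ack, estab}, so estab → X ¬ack is false there. This is the first violation.

5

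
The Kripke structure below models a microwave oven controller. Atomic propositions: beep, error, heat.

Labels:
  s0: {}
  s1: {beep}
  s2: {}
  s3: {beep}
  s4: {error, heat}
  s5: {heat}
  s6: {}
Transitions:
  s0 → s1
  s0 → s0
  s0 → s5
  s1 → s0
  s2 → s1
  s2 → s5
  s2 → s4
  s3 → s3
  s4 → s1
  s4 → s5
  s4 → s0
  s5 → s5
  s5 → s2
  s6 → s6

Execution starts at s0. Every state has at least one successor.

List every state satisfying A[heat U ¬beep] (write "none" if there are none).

States satisfying heat: {s4, s5}.
States satisfying ¬beep: {s0, s2, s4, s5, s6}.
States satisfying A[heat U ¬beep]: {s0, s2, s4, s5, s6}.

{s0, s2, s4, s5, s6}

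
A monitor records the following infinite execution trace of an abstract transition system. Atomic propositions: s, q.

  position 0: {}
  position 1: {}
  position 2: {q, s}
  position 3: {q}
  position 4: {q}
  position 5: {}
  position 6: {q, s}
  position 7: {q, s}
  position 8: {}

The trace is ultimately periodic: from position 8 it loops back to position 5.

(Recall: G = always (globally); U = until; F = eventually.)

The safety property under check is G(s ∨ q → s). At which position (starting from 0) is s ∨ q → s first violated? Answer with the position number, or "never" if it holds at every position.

3

Check s ∨ q → s at each position in order: 0 ✓, 1 ✓, 2 ✓.
At position 3 the labels are {q}, so s ∨ q → s is false there. This is the first violation.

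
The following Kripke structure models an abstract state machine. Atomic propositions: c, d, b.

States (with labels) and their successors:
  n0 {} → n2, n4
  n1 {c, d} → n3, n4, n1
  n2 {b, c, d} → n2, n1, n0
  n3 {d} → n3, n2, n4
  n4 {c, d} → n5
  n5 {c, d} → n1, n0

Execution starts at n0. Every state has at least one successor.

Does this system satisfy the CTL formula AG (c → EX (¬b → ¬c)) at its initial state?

Violated

States satisfying c → EX (¬b → ¬c): {n0, n1, n2, n3, n5}.
States satisfying AG (c → EX (¬b → ¬c)): ∅.
n4 is reachable from n0 and violates c → EX (¬b → ¬c), so AG fails at n0.
n0 ∉ Sat(AG (c → EX (¬b → ¬c))).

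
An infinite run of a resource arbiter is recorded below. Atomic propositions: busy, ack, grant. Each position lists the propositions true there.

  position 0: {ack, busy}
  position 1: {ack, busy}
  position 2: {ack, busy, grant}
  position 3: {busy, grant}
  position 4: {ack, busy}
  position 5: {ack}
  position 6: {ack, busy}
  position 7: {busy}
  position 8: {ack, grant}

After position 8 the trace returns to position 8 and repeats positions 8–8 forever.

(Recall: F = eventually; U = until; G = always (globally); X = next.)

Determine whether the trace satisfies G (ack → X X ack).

Violated

ack → X X ack must hold at every position from 0 onward. It fails at position 1, so G (ack → X X ack) is false.
Positions where ack holds: 0, 1, 2, 4, 5, 6, 8.
Check X X ack at each: 0→ok, 1→fails, 2→ok, 4→ok, 5→fails, 6→ok, 8→ok.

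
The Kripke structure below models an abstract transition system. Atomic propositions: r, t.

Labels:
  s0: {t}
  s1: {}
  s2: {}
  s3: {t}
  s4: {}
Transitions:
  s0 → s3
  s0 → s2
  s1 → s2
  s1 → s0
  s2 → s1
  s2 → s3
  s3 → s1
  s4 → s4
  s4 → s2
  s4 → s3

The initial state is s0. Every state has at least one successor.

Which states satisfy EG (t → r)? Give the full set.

{s1, s2, s4}

States satisfying t → r: {s1, s2, s4}.
States satisfying EG (t → r): {s1, s2, s4}.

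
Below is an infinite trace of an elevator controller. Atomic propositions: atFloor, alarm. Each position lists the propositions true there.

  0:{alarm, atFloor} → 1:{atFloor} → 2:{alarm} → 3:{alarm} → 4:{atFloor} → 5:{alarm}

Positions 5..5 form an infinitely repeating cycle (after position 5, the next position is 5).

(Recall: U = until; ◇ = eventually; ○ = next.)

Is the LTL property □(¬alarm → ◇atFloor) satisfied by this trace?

Yes

¬alarm → ◇atFloor holds at every position 0..5, and those are all positions ever visited, so □(¬alarm → ◇atFloor) holds.
Positions where ¬alarm holds: 1, 4.
Check ◇atFloor at each: 1→ok, 4→ok.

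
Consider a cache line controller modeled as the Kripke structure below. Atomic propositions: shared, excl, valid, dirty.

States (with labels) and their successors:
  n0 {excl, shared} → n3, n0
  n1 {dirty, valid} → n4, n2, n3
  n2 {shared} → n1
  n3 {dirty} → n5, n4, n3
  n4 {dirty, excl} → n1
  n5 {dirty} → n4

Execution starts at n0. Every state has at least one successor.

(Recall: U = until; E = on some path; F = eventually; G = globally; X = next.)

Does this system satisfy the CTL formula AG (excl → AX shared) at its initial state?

Does not hold

States satisfying excl → AX shared: {n1, n2, n3, n5}.
States satisfying AG (excl → AX shared): ∅.
n0 is reachable from n0 and violates excl → AX shared, so AG fails at n0.
n0 ∉ Sat(AG (excl → AX shared)).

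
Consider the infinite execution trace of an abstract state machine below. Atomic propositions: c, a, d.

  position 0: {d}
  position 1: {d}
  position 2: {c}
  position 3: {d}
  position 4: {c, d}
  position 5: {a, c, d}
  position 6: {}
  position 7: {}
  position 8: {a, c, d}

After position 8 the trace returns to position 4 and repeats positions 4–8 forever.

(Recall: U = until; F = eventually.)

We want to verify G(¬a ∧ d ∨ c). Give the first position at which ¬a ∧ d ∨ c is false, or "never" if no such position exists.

Check ¬a ∧ d ∨ c at each position in order: 0 ✓, 1 ✓, 2 ✓, 3 ✓, 4 ✓, 5 ✓.
At position 6 the labels are {}, so ¬a ∧ d ∨ c is false there. This is the first violation.

6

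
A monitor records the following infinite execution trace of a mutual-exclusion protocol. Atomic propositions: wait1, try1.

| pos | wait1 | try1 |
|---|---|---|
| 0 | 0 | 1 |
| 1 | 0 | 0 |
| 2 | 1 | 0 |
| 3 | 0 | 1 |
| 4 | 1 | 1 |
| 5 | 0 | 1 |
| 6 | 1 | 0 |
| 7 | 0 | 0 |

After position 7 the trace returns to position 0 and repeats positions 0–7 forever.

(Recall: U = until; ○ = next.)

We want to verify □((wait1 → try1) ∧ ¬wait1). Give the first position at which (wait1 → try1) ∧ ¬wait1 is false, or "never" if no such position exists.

Check (wait1 → try1) ∧ ¬wait1 at each position in order: 0 ✓, 1 ✓.
At position 2 the labels are {wait1}, so (wait1 → try1) ∧ ¬wait1 is false there. This is the first violation.

2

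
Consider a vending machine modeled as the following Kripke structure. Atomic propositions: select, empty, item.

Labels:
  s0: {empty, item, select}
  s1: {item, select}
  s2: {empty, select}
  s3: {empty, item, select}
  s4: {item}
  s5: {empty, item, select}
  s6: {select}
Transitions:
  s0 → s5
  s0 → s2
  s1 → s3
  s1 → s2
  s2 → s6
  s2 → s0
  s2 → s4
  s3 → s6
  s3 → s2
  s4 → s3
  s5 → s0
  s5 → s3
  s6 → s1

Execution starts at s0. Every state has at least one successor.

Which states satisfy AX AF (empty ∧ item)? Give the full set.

{s4, s5}

States satisfying AF (empty ∧ item): {s0, s3, s4, s5}.
States satisfying AX AF (empty ∧ item): {s4, s5}.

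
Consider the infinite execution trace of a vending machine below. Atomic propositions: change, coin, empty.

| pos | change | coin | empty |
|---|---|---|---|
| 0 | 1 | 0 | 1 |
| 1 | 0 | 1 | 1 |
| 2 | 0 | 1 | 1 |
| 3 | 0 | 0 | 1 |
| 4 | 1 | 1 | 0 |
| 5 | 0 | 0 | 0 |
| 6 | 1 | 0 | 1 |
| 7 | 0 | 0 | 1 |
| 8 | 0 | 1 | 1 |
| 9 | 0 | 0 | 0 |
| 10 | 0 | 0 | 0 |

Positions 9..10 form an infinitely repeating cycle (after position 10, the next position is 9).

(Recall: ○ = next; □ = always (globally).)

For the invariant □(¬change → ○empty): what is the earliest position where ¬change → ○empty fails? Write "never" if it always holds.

Check ¬change → ○empty at each position in order: 0 ✓, 1 ✓, 2 ✓.
At position 3 the labels are {empty} and the next position 4 has {change, coin}, so ¬change → ○empty is false there. This is the first violation.

3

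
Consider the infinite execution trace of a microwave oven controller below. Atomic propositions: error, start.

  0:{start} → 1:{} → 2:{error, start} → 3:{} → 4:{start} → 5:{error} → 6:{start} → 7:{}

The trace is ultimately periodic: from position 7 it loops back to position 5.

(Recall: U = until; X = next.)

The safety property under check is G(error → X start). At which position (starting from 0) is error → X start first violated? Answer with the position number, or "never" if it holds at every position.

2

Check error → X start at each position in order: 0 ✓, 1 ✓.
At position 2 the labels are {error, start} and the next position 3 has {}, so error → X start is false there. This is the first violation.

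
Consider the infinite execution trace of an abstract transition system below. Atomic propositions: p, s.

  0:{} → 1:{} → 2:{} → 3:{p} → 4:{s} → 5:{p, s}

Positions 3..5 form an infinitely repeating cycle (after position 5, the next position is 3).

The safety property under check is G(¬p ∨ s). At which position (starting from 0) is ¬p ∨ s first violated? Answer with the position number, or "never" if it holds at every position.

3

Check ¬p ∨ s at each position in order: 0 ✓, 1 ✓, 2 ✓.
At position 3 the labels are {p}, so ¬p ∨ s is false there. This is the first violation.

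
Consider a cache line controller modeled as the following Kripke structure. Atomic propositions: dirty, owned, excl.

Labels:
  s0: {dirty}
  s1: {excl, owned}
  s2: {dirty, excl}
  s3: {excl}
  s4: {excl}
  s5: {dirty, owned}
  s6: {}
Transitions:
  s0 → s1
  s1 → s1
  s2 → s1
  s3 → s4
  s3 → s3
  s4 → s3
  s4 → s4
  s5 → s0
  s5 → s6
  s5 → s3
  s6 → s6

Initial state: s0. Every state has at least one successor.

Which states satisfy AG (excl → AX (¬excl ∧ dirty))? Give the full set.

{s6}

States satisfying excl → AX (¬excl ∧ dirty): {s0, s5, s6}.
States satisfying AG (excl → AX (¬excl ∧ dirty)): {s6}.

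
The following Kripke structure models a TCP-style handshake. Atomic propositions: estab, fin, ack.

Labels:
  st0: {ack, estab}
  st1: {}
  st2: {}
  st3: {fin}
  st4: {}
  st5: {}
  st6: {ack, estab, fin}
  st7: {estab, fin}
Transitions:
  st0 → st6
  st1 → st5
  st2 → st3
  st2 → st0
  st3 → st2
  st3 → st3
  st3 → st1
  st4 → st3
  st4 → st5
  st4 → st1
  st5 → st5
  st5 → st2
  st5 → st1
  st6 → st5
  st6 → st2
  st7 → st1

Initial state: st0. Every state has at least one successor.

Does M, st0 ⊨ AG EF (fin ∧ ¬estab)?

Satisfied

States satisfying EF (fin ∧ ¬estab): {st0, st1, st2, st3, st4, st5, st6, st7}.
States satisfying AG EF (fin ∧ ¬estab): {st0, st1, st2, st3, st4, st5, st6, st7}.
Every state reachable from st0 satisfies EF (fin ∧ ¬estab).
st0 ∈ Sat(AG EF (fin ∧ ¬estab)).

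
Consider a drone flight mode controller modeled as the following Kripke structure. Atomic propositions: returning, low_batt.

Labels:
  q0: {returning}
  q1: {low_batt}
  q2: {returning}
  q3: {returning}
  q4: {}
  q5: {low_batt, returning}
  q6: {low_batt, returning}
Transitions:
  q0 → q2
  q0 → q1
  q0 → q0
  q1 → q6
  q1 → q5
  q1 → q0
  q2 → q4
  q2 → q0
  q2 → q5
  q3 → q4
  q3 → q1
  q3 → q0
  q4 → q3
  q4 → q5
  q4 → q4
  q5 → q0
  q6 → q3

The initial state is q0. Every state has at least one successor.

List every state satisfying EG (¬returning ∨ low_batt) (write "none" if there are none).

{q4}

States satisfying ¬returning ∨ low_batt: {q1, q4, q5, q6}.
States satisfying EG (¬returning ∨ low_batt): {q4}.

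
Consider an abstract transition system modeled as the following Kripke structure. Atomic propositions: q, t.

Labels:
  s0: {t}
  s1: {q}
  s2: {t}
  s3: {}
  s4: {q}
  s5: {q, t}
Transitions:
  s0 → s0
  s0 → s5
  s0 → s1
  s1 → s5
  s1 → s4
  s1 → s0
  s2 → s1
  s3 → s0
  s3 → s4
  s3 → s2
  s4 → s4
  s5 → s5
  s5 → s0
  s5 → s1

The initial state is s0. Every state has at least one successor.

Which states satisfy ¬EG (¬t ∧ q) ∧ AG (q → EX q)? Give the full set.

States satisfying ¬t ∧ q: {s1, s4}.
States satisfying EG (¬t ∧ q): {s1, s4}.
States satisfying ¬EG (¬t ∧ q): {s0, s2, s3, s5}.
States satisfying q → EX q: {s0, s1, s2, s3, s4, s5}.
States satisfying AG (q → EX q): {s0, s1, s2, s3, s4, s5}.
States satisfying ¬EG (¬t ∧ q) ∧ AG (q → EX q): {s0, s2, s3, s5}.

{s0, s2, s3, s5}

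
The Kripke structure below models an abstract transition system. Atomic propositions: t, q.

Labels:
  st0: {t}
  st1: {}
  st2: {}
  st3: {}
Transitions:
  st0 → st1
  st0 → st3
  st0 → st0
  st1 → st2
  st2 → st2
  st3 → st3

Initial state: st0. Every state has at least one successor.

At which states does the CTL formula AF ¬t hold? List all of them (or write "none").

{st1, st2, st3}

States satisfying ¬t: {st1, st2, st3}.
States satisfying AF ¬t: {st1, st2, st3}.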